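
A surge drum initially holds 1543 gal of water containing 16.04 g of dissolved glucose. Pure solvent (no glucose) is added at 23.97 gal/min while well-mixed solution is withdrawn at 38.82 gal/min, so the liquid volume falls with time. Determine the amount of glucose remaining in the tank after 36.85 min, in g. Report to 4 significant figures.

Let m(t) be the amount of glucose. Volume: V(t) = V₀ + (Q_in − Q_out) t = 1543 − 14.8500 t; V(36.85) = 995.777 gal.
Solute balance: dm/dt = 0 − Q_out C = −Q_out m/V(t).
dm/m = −Q_out dt/(V₀ − 14.8500 t); integrating gives ln(m/m₀) = −(Q_out/(Q_in−Q_out)) ln(V/V₀).
m = m₀ (V₀/V)^(Q_out/(Q_in−Q_out)) = 16.04 × (1543/995.777)^(-2.61414) = 5.10488 g.

5.105 g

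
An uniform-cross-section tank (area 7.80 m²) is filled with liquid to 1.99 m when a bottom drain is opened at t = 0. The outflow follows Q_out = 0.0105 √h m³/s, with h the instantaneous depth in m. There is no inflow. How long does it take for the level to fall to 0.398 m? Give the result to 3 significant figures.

With no inflow, A dh/dt = −0.0105 √h.
∫ h^(−1/2) dh = −(0.0105/A) ∫ dt, giving 2√h = 2√h₀ − (0.0105/A) t.
t = 2A(√h₀ − √h)/0.0105 = 2·7.80·(√1.99 − √0.398)/0.0105
  = 15.600 × (1.4107 − 0.63087) / 0.0105 = 1158.6 s.

1160 s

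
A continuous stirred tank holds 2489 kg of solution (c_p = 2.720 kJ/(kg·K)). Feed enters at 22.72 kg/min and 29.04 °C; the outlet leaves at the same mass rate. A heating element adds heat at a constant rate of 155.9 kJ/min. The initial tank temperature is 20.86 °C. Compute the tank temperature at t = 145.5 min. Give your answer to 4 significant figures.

28.73 °C

M c_p dT/dt = ṁ c_p (T_in − T) + Q̇.
Rearrange: dT/dt = (T_ss − T)/τ with τ = M/ṁ = 109.551 min and T_ss = T_in + Q̇/(ṁ c_p) = 31.5627 °C.
Solution: T(t) = T_ss + (T₀ − T_ss) e^(−t/τ).
T(145.5) = 31.5627 + (-10.7027)·e^(−145.5/109.551) = 31.5627 + (-10.7027)·0.264968 = 28.7268 °C.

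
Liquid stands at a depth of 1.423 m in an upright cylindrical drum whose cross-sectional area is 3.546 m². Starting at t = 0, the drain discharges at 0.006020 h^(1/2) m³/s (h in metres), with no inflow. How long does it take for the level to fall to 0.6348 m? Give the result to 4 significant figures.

With no inflow, A dh/dt = −0.006020 √h.
This is separable: 2 d(√h)/dt = −0.006020/A, so √h = √h₀ − (0.006020/(2A)) t.
t = 2A(√h₀ − √h)/0.006020 = 2·3.546·(√1.423 − √0.6348)/0.006020
  = 7.09200 × (1.19290 − 0.796743) / 0.006020 = 466.696 s.

466.7 s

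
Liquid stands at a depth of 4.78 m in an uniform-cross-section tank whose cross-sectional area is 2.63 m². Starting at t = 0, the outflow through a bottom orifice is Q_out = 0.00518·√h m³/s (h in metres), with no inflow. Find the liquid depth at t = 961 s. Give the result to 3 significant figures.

1.54 m

With no inflow, A dh/dt = −0.00518 √h.
This is separable: 2 d(√h)/dt = −0.00518/A, so √h = √h₀ − (0.00518/(2A)) t.
√h = √4.78 − 0.00518·961/(2·2.63) = 2.1863 − 0.94638 = 1.2399.
h = 1.2399² = 1.5374 m.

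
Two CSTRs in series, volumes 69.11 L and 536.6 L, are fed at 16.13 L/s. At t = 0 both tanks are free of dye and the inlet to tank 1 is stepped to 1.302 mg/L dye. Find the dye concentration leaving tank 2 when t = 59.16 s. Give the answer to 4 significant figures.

1.050 mg/L

Species balance on tank i: dCᵢ/dt = (Cᵢ₋₁ − Cᵢ)/τᵢ with τᵢ = Vᵢ/Q.
τ₁ = 69.11/16.13 = 4.28456 s; τ₂ = 536.6/16.13 = 33.2672 s.
Tank 1: C₁ = C_in(1 − e^(−t/τ₁)). Tank 2 (τ₁ ≠ τ₂): C₂ = C_in[1 − (τ₁ e^(−t/τ₁) − τ₂ e^(−t/τ₂))/(τ₁ − τ₂)].
At t = 59.16: e^(−t/τ₁) = 1.00783e-06, e^(−t/τ₂) = 0.168920.
C₂ = 1.302·[1 − (4.28456·1.00783e-06 − 33.2672·0.168920)/(-28.9826)] = 1.302·0.806108 = 1.04955 mg/L.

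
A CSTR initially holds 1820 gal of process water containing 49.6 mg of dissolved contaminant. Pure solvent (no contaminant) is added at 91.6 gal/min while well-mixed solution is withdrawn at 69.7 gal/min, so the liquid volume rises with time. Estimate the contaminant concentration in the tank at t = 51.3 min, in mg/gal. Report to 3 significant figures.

0.00365 mg/gal

Total volume: dV/dt = Q_in − Q_out = 21.900 gal/min, so V(t) = 1820 + 21.900 t and V(51.3) = 2943.5 gal.
Species balance (pure solvent in): dm/dt = −Q_out · m/V(t).
Separate: dm/m = −Q_out dt/V(t) ⇒ ln(m/m₀) = −(Q_out/(Q_in−Q_out)) ln(V/V₀).
m = m₀ (V₀/V)^(Q_out/(Q_in−Q_out)) = 49.6 × (1820/2943.5)^(3.1826) = 10.739 mg.
C = m/V = 10.739/2943.5 = 0.0036486 mg/gal.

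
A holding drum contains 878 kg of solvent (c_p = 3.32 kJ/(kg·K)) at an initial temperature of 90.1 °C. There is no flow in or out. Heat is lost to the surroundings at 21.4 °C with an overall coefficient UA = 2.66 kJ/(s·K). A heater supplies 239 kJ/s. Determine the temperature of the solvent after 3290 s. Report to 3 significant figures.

M c_p dT/dt = −UA(T − T_amb) + Q̇.
dT/dt = (T_ss − T)/τ with T_ss = T_amb + Q̇/UA = 21.4 + 239/2.66 = 111.25 °C, τ = M c_p/UA = 878·3.32/2.66 = 1095.8 s.
This is linear first-order; T(t) = T_ss + (T₀ − T_ss) e^(−t/τ).
T(3290) = 111.25 + (-21.150)·0.049676 = 110.20 °C.

110 °C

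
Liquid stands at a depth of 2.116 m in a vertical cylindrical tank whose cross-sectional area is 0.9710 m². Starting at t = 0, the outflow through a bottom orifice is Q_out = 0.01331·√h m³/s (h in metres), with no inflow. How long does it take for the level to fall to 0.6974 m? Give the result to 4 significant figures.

90.39 s

With no inflow, A dh/dt = −0.01331 √h.
∫ h^(−1/2) dh = −(0.01331/A) ∫ dt, giving 2√h = 2√h₀ − (0.01331/A) t.
t = 2A(√h₀ − √h)/0.01331 = 2·0.9710·(√2.116 − √0.6974)/0.01331
  = 1.94200 × (1.45465 − 0.835105) / 0.01331 = 90.3946 s.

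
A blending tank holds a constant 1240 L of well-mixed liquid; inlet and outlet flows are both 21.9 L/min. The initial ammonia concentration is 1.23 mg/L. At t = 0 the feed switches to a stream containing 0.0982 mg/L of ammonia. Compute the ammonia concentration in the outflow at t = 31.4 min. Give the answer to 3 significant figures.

Accumulation = in − out for the solute gives V dC/dt = Q(C_in − C).
So dC/dt = (C_in − C)/τ with τ = V/Q = 1240/21.9 = 56.621 min.
C approaches C_in exponentially: C(t) = C_in + (C₀ − C_in) e^(−t/τ).
C(31.4) = 0.0982 + (1.23 − 0.0982)·e^(−31.4/56.621) = 0.0982 + (1.1318)·0.57432 = 0.74822 mg/L.

0.748 mg/L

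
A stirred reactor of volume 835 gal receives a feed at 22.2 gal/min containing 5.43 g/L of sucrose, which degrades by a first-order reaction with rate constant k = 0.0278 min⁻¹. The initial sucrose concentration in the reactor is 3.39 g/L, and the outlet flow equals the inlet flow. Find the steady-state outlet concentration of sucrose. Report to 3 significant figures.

Species balance: V dC/dt = Q C_in − Q C − k V C.
At steady state: 0 = Q C_in − (Q + kV) C_ss, so C_ss = Q C_in/(Q + kV).
C_ss = 22.2·5.43/(22.2 + 0.0278·835) = 120.55/45.413 = 2.6544 g/L.

2.65 g/L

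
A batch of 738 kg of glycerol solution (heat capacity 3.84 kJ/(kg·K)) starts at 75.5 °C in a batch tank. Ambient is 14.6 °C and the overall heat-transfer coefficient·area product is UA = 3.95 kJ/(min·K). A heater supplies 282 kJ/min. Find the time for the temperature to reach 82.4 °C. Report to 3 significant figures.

769 min

Lumped-capacitance energy balance: M c_p dT/dt = UA(T_amb − T) + Q̇.
τ = M c_p/UA = 717.45 min; T_ss = T_amb + Q̇/UA = 14.6 + 282/3.95 = 85.992 °C.
T(t) = T_ss + (T₀ − T_ss)e^(−t/τ); set T = 82.4:
t = −τ ln[(T − T_ss)/(T₀ − T_ss)] = −717.45 · ln(0.34238) = 768.98 min.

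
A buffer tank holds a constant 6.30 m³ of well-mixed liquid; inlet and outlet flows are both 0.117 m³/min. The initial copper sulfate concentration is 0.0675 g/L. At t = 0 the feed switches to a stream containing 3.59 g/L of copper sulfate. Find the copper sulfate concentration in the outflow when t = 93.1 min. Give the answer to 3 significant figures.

Species balance on the tank: V dC/dt = Q(C_in − C).
So dC/dt = (C_in − C)/τ with τ = V/Q = 6.30/0.117 = 53.846 min.
Integrating: C(t) = C_in + (C₀ − C_in) e^(−t/τ).
C(93.1) = 3.59 + (0.0675 − 3.59)·e^(−93.1/53.846) = 3.59 + (-3.5225)·0.17746 = 2.9649 g/L.

2.96 g/L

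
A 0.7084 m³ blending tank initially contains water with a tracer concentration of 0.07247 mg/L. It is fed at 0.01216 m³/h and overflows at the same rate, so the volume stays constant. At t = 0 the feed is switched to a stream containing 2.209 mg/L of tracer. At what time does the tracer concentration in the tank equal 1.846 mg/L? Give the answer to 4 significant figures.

103.3 h

Accumulation = in − out for the solute gives V dC/dt = Q(C_in − C), so τ = V/Q = 58.2566 h.
C(t) = C_in + (C₀ − C_in) e^(−t/τ). Set C = 1.846 and solve for t:
e^(−t/τ) = (C − C_in)/(C₀ − C_in) = (1.846 − 2.209)/(0.07247 − 2.209) = 0.169902
t = −τ ln(…) = 58.2566 × 1.77254 = 103.262 h.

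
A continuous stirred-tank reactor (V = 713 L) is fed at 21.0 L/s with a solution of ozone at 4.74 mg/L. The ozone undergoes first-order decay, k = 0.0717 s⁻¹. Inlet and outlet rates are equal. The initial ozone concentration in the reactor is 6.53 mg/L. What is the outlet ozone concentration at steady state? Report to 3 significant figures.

1.38 mg/L

V dC/dt = Q(C_in − C) − k V C.
Steady state (dC/dt = 0): C_ss = Q C_in/(Q + kV) = C_in/(1 + kV/Q).
C_ss = 21.0·4.74/(21.0 + 0.0717·713) = 99.540/72.122 = 1.3802 mg/L.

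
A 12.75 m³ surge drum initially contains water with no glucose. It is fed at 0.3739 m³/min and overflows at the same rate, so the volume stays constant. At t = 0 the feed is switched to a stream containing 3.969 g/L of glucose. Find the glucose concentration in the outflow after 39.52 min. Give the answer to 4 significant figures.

Unsteady species balance (constant V, well mixed): V dC/dt = Q(C_in − C).
Time constant τ = V/Q = 12.75/0.3739 = 34.1000 min.
Integrating: C(t) = C_in + (C₀ − C_in) e^(−t/τ).
C(39.52) = 3.969 + (0 − 3.969)·e^(−39.52/34.1000) = 3.969 + (-3.96900)·0.313818 = 2.72346 g/L.

2.723 g/L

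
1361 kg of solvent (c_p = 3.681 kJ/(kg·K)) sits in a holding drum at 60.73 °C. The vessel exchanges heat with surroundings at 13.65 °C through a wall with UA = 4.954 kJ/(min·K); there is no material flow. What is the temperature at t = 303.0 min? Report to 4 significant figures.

M c_p dT/dt = −UA(T − T_amb).
dT/dt = (T_ss − T)/τ with T_ss = T_amb = 13.6500 °C, τ = M c_p/UA = 1361·3.681/4.954 = 1011.27 min.
This is linear first-order; T(t) = T_ss + (T₀ − T_ss) e^(−t/τ).
T(303.0) = 13.6500 + (47.0800)·0.741098 = 48.5409 °C.

48.54 °C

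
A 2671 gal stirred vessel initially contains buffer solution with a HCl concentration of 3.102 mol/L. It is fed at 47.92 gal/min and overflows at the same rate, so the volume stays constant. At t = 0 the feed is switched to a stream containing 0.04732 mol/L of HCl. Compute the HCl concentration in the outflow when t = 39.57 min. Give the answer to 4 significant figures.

1.549 mol/L

Species balance on the tank: V dC/dt = Q(C_in − C).
Time constant τ = V/Q = 2671/47.92 = 55.7387 min.
This is linear first-order; C(t) = C_in + (C₀ − C_in) e^(−t/τ).
C(39.57) = 0.04732 + (3.102 − 0.04732)·e^(−39.57/55.7387) = 0.04732 + (3.05468)·0.491684 = 1.54926 mol/L.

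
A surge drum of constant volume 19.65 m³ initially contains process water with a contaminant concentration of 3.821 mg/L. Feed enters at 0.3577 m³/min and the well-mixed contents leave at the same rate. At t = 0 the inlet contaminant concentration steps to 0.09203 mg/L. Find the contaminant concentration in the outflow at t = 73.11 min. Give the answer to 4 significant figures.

Species balance on the tank: V dC/dt = Q(C_in − C).
Rewrite as dC/dt + C/τ = C_in/τ, τ = V/Q = 54.9343 min.
Integrating: C(t) = C_in + (C₀ − C_in) e^(−t/τ).
C(73.11) = 0.09203 + (3.821 − 0.09203)·e^(−73.11/54.9343) = 0.09203 + (3.72897)·0.264249 = 1.07741 mg/L.

1.077 mg/L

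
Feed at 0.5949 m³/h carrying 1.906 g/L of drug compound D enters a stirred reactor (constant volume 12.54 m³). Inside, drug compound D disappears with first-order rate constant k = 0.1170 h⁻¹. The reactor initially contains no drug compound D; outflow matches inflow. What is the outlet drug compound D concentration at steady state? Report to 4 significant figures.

0.5499 g/L

Species balance: V dC/dt = Q C_in − Q C − k V C.
At steady state: 0 = Q C_in − (Q + kV) C_ss, so C_ss = Q C_in/(Q + kV).
C_ss = 0.5949·1.906/(0.5949 + 0.1170·12.54) = 1.13388/2.06208 = 0.549872 g/L.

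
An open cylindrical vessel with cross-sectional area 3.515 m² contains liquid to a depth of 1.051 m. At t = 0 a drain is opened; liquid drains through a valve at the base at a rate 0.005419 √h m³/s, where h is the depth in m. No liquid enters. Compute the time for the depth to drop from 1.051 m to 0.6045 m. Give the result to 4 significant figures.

With no inflow, A dh/dt = −0.005419 √h.
Separate and integrate: 2(√h − √h₀) = −(0.005419/A) t.
t = 2A(√h₀ − √h)/0.005419 = 2·3.515·(√1.051 − √0.6045)/0.005419
  = 7.03000 × (1.02518 − 0.777496) / 0.005419 = 321.321 s.

321.3 s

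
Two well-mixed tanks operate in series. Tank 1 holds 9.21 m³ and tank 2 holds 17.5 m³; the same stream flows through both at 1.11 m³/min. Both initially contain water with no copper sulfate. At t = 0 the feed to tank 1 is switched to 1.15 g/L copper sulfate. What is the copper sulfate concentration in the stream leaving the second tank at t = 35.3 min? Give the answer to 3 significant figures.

0.909 g/L

Each tank obeys Vᵢ dCᵢ/dt = Q(Cᵢ₋₁ − Cᵢ), so τᵢ = Vᵢ/Q.
τ₁ = 9.21/1.11 = 8.2973 min; τ₂ = 17.5/1.11 = 15.766 min.
Tank 1: C₁ = C_in(1 − e^(−t/τ₁)). Tank 2 (τ₁ ≠ τ₂): C₂ = C_in[1 − (τ₁ e^(−t/τ₁) − τ₂ e^(−t/τ₂))/(τ₁ − τ₂)].
At t = 35.3: e^(−t/τ₁) = 0.014202, e^(−t/τ₂) = 0.10656.
C₂ = 1.15·[1 − (8.2973·0.014202 − 15.766·0.10656)/(-7.4685)] = 1.15·0.79083 = 0.90945 g/L.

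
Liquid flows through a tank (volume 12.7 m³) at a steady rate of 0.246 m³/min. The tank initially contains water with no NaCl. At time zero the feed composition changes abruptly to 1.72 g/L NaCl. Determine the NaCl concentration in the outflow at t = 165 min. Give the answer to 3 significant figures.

Transient balance on the dissolved component: V dC/dt = Q(C_in − C).
Time constant τ = V/Q = 12.7/0.246 = 51.626 min.
Solution: C(t) = C_in + (C₀ − C_in) e^(−t/τ).
C(165) = 1.72 + (0 − 1.72)·e^(−165/51.626) = 1.72 + (-1.7200)·0.040923 = 1.6496 g/L.

1.65 g/L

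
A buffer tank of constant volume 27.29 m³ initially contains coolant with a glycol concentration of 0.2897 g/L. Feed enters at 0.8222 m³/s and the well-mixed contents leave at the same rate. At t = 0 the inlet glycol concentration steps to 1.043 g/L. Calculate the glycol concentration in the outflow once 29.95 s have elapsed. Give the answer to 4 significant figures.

0.7374 g/L

Species balance on the tank: V dC/dt = Q(C_in − C).
So dC/dt = (C_in − C)/τ with τ = V/Q = 27.29/0.8222 = 33.1914 s.
Integrating: C(t) = C_in + (C₀ − C_in) e^(−t/τ).
C(29.95) = 1.043 + (0.2897 − 1.043)·e^(−29.95/33.1914) = 1.043 + (-0.753300)·0.405619 = 0.737447 g/L.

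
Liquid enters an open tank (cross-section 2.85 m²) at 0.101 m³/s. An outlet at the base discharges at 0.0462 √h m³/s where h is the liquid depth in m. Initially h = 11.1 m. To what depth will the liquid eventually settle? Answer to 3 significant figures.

A dh/dt = Q_in − 0.0462 √h. Steady state requires inflow = outflow:
Q_in = 0.0462 √h_ss ⇒ √h_ss = 0.101/0.0462 = 2.1861.
h_ss = 2.1861² = 4.7792 m. (Since h₀ = 11.1 m > h_ss, the level will fall toward this value.)

4.78 m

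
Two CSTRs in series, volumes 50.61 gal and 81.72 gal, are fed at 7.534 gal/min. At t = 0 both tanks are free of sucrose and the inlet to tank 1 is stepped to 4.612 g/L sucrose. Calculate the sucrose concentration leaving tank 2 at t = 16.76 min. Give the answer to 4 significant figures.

2.647 g/L

Each tank obeys Vᵢ dCᵢ/dt = Q(Cᵢ₋₁ − Cᵢ), so τᵢ = Vᵢ/Q.
τ₁ = 50.61/7.534 = 6.71755 min; τ₂ = 81.72/7.534 = 10.8468 min.
Solving the cascade with C₁(0)=C₂(0)=0 gives C₂(t) = C_in[1 − (τ₁ e^(−t/τ₁) − τ₂ e^(−t/τ₂))/(τ₁ − τ₂)].
At t = 16.76: e^(−t/τ₁) = 0.0824999, e^(−t/τ₂) = 0.213279.
C₂ = 4.612·[1 − (6.71755·0.0824999 − 10.8468·0.213279)/(-4.12928)] = 4.612·0.573967 = 2.64714 g/L.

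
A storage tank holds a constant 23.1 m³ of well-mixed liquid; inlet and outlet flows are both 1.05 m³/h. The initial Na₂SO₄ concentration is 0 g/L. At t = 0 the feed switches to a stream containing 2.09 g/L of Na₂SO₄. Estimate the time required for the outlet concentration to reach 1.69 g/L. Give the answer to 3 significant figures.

Species balance: V dC/dt = Q(C_in − C) ⇒ τ = V/Q = 22.000 h.
C(t) = C_in + (C₀ − C_in) e^(−t/τ). Set C = 1.69 and solve for t:
e^(−t/τ) = (C − C_in)/(C₀ − C_in) = (1.69 − 2.09)/(0 − 2.09) = 0.19139
t = −τ ln(…) = 22.000 × 1.6535 = 36.376 h.

36.4 h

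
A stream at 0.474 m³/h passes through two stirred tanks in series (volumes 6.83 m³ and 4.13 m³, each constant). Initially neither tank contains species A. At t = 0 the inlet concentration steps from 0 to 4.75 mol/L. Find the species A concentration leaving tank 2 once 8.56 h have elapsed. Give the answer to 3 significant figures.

0.837 mol/L

Species balance on tank i: dCᵢ/dt = (Cᵢ₋₁ − Cᵢ)/τᵢ with τᵢ = Vᵢ/Q.
τ₁ = 6.83/0.474 = 14.409 h; τ₂ = 4.13/0.474 = 8.7131 h.
Tank 1: C₁ = C_in(1 − e^(−t/τ₁)). Tank 2 (τ₁ ≠ τ₂): C₂ = C_in[1 − (τ₁ e^(−t/τ₁) − τ₂ e^(−t/τ₂))/(τ₁ − τ₂)].
At t = 8.56: e^(−t/τ₁) = 0.55208, e^(−t/τ₂) = 0.37440.
C₂ = 4.75·[1 − (14.409·0.55208 − 8.7131·0.37440)/(5.6962)] = 4.75·0.17613 = 0.83664 mol/L.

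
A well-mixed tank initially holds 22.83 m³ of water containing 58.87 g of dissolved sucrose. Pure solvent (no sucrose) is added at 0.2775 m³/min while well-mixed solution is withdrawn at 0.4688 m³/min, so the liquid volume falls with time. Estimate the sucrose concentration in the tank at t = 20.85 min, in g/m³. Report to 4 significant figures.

1.952 g/m³

Total volume: dV/dt = Q_in − Q_out = -0.191300 m³/min, so V(t) = 22.83 − 0.191300 t and V(20.85) = 18.8414 m³.
No sucrose enters, so dm/dt = −Q_out · (m/V).
Separate: dm/m = −Q_out dt/V(t) ⇒ ln(m/m₀) = −(Q_out/(Q_in−Q_out)) ln(V/V₀).
m = m₀ (V₀/V)^(Q_out/(Q_in−Q_out)) = 58.87 × (22.83/18.8414)^(-2.45060) = 36.7732 g.
C = m/V = 36.7732/18.8414 = 1.95172 g/m³.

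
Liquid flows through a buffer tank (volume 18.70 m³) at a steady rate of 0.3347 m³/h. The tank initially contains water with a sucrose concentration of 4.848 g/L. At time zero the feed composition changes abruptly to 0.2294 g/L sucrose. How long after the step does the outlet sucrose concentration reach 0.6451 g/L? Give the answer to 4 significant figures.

Mass balance on the solute (V constant): V dC/dt = Q(C_in − C), so τ = V/Q = 55.8709 h.
C(t) = C_in + (C₀ − C_in) e^(−t/τ). Set C = 0.6451 and solve for t:
e^(−t/τ) = (C − C_in)/(C₀ − C_in) = (0.6451 − 0.2294)/(4.848 − 0.2294) = 0.0900056
t = −τ ln(…) = 55.8709 × 2.40788 = 134.531 h.

134.5 h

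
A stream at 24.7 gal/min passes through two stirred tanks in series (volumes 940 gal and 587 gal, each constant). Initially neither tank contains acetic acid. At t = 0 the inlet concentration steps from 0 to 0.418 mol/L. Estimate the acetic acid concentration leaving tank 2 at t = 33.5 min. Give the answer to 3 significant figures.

0.126 mol/L

Time constants: τᵢ = Vᵢ/Q for each well-mixed tank.
τ₁ = 940/24.7 = 38.057 min; τ₂ = 587/24.7 = 23.765 min.
Tank 1: C₁ = C_in(1 − e^(−t/τ₁)). Tank 2 (τ₁ ≠ τ₂): C₂ = C_in[1 − (τ₁ e^(−t/τ₁) − τ₂ e^(−t/τ₂))/(τ₁ − τ₂)].
At t = 33.5: e^(−t/τ₁) = 0.41467, e^(−t/τ₂) = 0.24423.
C₂ = 0.418·[1 − (38.057·0.41467 − 23.765·0.24423)/(14.291)] = 0.418·0.30191 = 0.12620 mol/L.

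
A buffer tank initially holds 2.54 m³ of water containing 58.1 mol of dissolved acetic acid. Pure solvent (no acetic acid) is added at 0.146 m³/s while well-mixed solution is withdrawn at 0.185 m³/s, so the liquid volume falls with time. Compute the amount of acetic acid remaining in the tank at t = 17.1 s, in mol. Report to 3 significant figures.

Total volume: dV/dt = Q_in − Q_out = -0.039000 m³/s, so V(t) = 2.54 − 0.039000 t and V(17.1) = 1.8731 m³.
Solute balance: dm/dt = 0 − Q_out C = −Q_out m/V(t).
dm/m = −Q_out dt/(V₀ − 0.039000 t); integrating gives ln(m/m₀) = −(Q_out/(Q_in−Q_out)) ln(V/V₀).
m = m₀ (V₀/V)^(Q_out/(Q_in−Q_out)) = 58.1 × (2.54/1.8731)^(-4.7436) = 13.700 mol.

13.7 mol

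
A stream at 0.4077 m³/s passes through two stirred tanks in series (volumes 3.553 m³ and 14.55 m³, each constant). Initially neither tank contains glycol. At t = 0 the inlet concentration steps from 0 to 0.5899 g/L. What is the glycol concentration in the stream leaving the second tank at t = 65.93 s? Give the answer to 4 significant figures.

Each tank obeys Vᵢ dCᵢ/dt = Q(Cᵢ₋₁ − Cᵢ), so τᵢ = Vᵢ/Q.
τ₁ = 3.553/0.4077 = 8.71474 s; τ₂ = 14.55/0.4077 = 35.6880 s.
Solving the cascade with C₁(0)=C₂(0)=0 gives C₂(t) = C_in[1 − (τ₁ e^(−t/τ₁) − τ₂ e^(−t/τ₂))/(τ₁ − τ₂)].
At t = 65.93: e^(−t/τ₁) = 0.000518100, e^(−t/τ₂) = 0.157647.
C₂ = 0.5899·[1 − (8.71474·0.000518100 − 35.6880·0.157647)/(-26.9733)] = 0.5899·0.791587 = 0.466957 g/L.

0.4670 g/L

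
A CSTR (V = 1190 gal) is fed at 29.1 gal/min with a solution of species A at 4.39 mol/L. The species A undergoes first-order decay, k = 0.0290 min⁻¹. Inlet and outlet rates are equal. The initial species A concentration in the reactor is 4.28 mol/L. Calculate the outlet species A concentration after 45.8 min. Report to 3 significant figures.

2.20 mol/L

Accumulation = in − out − consumed: V dC/dt = Q C_in − Q C − k V C.
dC/dt = (Q/V) C_in − (Q/V + k) C; effective rate a = Q/V + k = 0.024454 + 0.0290 = 0.053454 min⁻¹.
C_ss = Q C_in/(Q + kV) = 2.0083 mol/L; C(t) = C_ss + (C₀ − C_ss) e^(−a t).
C(45.8) = 2.0083 + (2.2717)·e^(−0.053454·45.8) = 2.0083 + (2.2717)·0.086451 = 2.2047 mol/L.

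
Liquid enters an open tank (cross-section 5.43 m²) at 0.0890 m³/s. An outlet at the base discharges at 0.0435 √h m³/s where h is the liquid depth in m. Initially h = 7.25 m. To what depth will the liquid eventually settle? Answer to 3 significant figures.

Volume balance on the tank: A dh/dt = Q_in − 0.0435 √h. At steady state dh/dt = 0:
Q_in = 0.0435 √h_ss ⇒ √h_ss = 0.0890/0.0435 = 2.0460.
h_ss = 2.0460² = 4.1860 m. (Since h₀ = 7.25 m > h_ss, the level will fall toward this value.)

4.19 m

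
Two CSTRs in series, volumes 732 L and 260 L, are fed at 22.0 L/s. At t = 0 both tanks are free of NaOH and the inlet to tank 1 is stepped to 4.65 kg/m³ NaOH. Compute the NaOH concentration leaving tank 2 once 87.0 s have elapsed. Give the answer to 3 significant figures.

Species balance on tank i: dCᵢ/dt = (Cᵢ₋₁ − Cᵢ)/τᵢ with τᵢ = Vᵢ/Q.
τ₁ = 732/22.0 = 33.273 s; τ₂ = 260/22.0 = 11.818 s.
Solving the cascade with C₁(0)=C₂(0)=0 gives C₂(t) = C_in[1 − (τ₁ e^(−t/τ₁) − τ₂ e^(−t/τ₂))/(τ₁ − τ₂)].
At t = 87.0: e^(−t/τ₁) = 0.073186, e^(−t/τ₂) = 0.00063522.
C₂ = 4.65·[1 − (33.273·0.073186 − 11.818·0.00063522)/(21.455)] = 4.65·0.88685 = 4.1239 kg/m³.

4.12 kg/m³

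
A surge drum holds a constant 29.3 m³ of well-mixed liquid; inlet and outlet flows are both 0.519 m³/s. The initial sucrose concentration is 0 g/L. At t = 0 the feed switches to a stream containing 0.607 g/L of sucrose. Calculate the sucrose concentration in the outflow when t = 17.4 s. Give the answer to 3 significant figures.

Unsteady species balance (constant V, well mixed): V dC/dt = Q(C_in − C).
Rewrite as dC/dt + C/τ = C_in/τ, τ = V/Q = 56.455 s.
Integrating: C(t) = C_in + (C₀ − C_in) e^(−t/τ).
C(17.4) = 0.607 + (0 − 0.607)·e^(−17.4/56.455) = 0.607 + (-0.60700)·0.73476 = 0.16100 g/L.

0.161 g/L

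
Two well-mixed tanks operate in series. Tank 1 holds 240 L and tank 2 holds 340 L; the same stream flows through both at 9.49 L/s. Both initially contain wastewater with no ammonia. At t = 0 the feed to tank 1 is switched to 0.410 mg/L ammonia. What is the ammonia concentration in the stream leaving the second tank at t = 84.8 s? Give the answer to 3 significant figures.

Time constants: τᵢ = Vᵢ/Q for each well-mixed tank.
τ₁ = 240/9.49 = 25.290 s; τ₂ = 340/9.49 = 35.827 s.
Solving the cascade with C₁(0)=C₂(0)=0 gives C₂(t) = C_in[1 − (τ₁ e^(−t/τ₁) − τ₂ e^(−t/τ₂))/(τ₁ − τ₂)].
At t = 84.8: e^(−t/τ₁) = 0.034975, e^(−t/τ₂) = 0.093769.
C₂ = 0.410·[1 − (25.290·0.034975 − 35.827·0.093769)/(-10.537)] = 0.410·0.76512 = 0.31370 mg/L.

0.314 mg/L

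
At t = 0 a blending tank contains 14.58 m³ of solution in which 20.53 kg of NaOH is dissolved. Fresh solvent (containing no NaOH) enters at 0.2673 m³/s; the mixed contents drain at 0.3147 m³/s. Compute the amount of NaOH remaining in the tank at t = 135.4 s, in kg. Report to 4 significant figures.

Total volume: dV/dt = Q_in − Q_out = -0.0474000 m³/s, so V(t) = 14.58 − 0.0474000 t and V(135.4) = 8.16204 m³.
Solute balance: dm/dt = 0 − Q_out C = −Q_out m/V(t).
Separate: dm/m = −Q_out dt/V(t) ⇒ ln(m/m₀) = −(Q_out/(Q_in−Q_out)) ln(V/V₀).
m = m₀ (V₀/V)^(Q_out/(Q_in−Q_out)) = 20.53 × (14.58/8.16204)^(-6.63924) = 0.436088 kg.

0.4361 kg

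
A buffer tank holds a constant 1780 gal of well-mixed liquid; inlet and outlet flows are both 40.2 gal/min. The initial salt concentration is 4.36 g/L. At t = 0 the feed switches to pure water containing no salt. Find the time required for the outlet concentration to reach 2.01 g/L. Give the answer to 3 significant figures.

Species balance: V dC/dt = Q(C_in − C) ⇒ τ = V/Q = 44.279 min.
C(t) = C_in + (C₀ − C_in) e^(−t/τ). Set C = 2.01 and solve for t:
e^(−t/τ) = (C − C_in)/(C₀ − C_in) = (2.01 − 0)/(4.36 − 0) = 0.46101
t = −τ ln(…) = 44.279 × 0.77434 = 34.287 min.

34.3 min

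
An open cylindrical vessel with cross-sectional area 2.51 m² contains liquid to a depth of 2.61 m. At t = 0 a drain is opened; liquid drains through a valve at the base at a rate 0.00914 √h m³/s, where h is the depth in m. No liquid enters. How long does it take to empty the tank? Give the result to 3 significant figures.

A dh/dt = −Q_out = −0.00914 √h.
∫ h^(−1/2) dh = −(0.00914/A) ∫ dt, giving 2√h = 2√h₀ − (0.00914/A) t.
Tank is empty when √h = 0: t_empty = 2A√h₀/0.00914.
t_empty = 2·2.51·√2.61/0.00914 = 5.0200·1.6155/0.00914 = 887.31 s.

887 s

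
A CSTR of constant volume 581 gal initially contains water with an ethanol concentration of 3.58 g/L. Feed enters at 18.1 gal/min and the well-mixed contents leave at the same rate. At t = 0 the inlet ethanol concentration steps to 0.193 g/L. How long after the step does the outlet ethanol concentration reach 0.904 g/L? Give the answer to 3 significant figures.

50.1 min

Accumulation = in − out for the solute gives V dC/dt = Q(C_in − C), so τ = V/Q = 32.099 min.
C(t) = C_in + (C₀ − C_in) e^(−t/τ). Set C = 0.904 and solve for t:
e^(−t/τ) = (C − C_in)/(C₀ − C_in) = (0.904 − 0.193)/(3.58 − 0.193) = 0.20992
t = −τ ln(…) = 32.099 × 1.5610 = 50.108 min.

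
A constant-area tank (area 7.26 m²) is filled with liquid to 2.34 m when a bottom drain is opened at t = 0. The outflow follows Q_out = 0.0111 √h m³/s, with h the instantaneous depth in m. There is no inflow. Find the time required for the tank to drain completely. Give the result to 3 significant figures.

2000 s

With no inflow, A dh/dt = −0.0111 √h.
∫ h^(−1/2) dh = −(0.0111/A) ∫ dt, giving 2√h = 2√h₀ − (0.0111/A) t.
Set h = 0: 2√h₀ = (0.0111/A) t_empty ⇒ t_empty = 2A√h₀/0.0111.
t_empty = 2·7.26·√2.34/0.0111 = 14.520·1.5297/0.0111 = 2001.0 s.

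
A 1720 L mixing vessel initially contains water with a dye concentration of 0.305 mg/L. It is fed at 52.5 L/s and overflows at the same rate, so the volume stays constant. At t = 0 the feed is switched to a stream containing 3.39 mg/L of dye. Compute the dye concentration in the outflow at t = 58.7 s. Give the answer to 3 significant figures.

2.88 mg/L

Mass balance on the solute (V constant): V dC/dt = Q(C_in − C).
So dC/dt = (C_in − C)/τ with τ = V/Q = 1720/52.5 = 32.762 s.
Integrating: C(t) = C_in + (C₀ − C_in) e^(−t/τ).
C(58.7) = 3.39 + (0.305 − 3.39)·e^(−58.7/32.762) = 3.39 + (-3.0850)·0.16667 = 2.8758 mg/L.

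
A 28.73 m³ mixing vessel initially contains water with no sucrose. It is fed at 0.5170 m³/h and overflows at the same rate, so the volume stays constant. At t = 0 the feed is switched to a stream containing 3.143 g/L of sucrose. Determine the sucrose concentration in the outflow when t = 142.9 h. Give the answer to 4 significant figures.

2.903 g/L

Unsteady species balance (constant V, well mixed): V dC/dt = Q(C_in − C).
Time constant τ = V/Q = 28.73/0.5170 = 55.5706 h.
Solution: C(t) = C_in + (C₀ − C_in) e^(−t/τ).
C(142.9) = 3.143 + (0 − 3.143)·e^(−142.9/55.5706) = 3.143 + (-3.14300)·0.0764205 = 2.90281 g/L.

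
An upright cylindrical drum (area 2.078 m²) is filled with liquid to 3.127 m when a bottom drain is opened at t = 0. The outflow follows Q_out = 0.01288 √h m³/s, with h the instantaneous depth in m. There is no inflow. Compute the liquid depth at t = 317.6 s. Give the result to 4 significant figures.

0.6147 m

Unsteady balance on liquid volume: A dh/dt = −0.01288 √h.
∫ h^(−1/2) dh = −(0.01288/A) ∫ dt, giving 2√h = 2√h₀ − (0.01288/A) t.
√h = √3.127 − 0.01288·317.6/(2·2.078) = 1.76833 − 0.984285 = 0.784048.
h = 0.784048² = 0.614731 m.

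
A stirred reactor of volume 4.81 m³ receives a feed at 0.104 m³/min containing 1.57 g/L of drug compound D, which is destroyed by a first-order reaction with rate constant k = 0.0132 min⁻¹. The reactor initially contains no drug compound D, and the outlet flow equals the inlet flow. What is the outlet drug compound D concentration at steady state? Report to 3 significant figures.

Species balance: V dC/dt = Q C_in − Q C − k V C.
At steady state: 0 = Q C_in − (Q + kV) C_ss, so C_ss = Q C_in/(Q + kV).
C_ss = 0.104·1.57/(0.104 + 0.0132·4.81) = 0.16328/0.16749 = 0.97485 g/L.

0.975 g/L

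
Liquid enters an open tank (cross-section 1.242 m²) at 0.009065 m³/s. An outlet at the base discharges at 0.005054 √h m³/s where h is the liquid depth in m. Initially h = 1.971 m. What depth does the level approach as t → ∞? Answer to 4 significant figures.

3.217 m

Mass balance (ρ constant): A dh/dt = Q_in − 0.005054 √h. At steady state dh/dt = 0:
Q_in = 0.005054 √h_ss ⇒ √h_ss = 0.009065/0.005054 = 1.79363.
h_ss = 1.79363² = 3.21710 m. (Since h₀ = 1.971 m < h_ss, the level will rise toward this value.)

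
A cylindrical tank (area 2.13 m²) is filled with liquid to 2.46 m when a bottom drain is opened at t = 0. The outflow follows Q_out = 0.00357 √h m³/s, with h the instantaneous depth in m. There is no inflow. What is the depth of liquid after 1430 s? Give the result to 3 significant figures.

A dh/dt = −Q_out = −0.00357 √h.
Separate and integrate: 2(√h − √h₀) = −(0.00357/A) t.
√h = √2.46 − 0.00357·1430/(2·2.13) = 1.5684 − 1.1984 = 0.37006.
h = 0.37006² = 0.13694 m.

0.137 m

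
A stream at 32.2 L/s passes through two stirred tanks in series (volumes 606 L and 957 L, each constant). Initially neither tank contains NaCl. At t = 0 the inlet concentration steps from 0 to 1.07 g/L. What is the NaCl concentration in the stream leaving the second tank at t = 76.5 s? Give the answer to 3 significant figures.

0.879 g/L

Each tank obeys Vᵢ dCᵢ/dt = Q(Cᵢ₋₁ − Cᵢ), so τᵢ = Vᵢ/Q.
τ₁ = 606/32.2 = 18.820 s; τ₂ = 957/32.2 = 29.720 s.
Solving the cascade with C₁(0)=C₂(0)=0 gives C₂(t) = C_in[1 − (τ₁ e^(−t/τ₁) − τ₂ e^(−t/τ₂))/(τ₁ − τ₂)].
At t = 76.5: e^(−t/τ₁) = 0.017166, e^(−t/τ₂) = 0.076231.
C₂ = 1.07·[1 − (18.820·0.017166 − 29.720·0.076231)/(-10.901)] = 1.07·0.82179 = 0.87932 g/L.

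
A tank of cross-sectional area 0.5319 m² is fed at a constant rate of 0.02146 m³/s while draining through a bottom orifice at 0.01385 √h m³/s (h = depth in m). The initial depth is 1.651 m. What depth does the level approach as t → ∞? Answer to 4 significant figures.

2.401 m

A dh/dt = Q_in − 0.01385 √h. Steady state requires inflow = outflow:
Q_in = 0.01385 √h_ss ⇒ √h_ss = 0.02146/0.01385 = 1.54946.
h_ss = 1.54946² = 2.40082 m. (Since h₀ = 1.651 m < h_ss, the level will rise toward this value.)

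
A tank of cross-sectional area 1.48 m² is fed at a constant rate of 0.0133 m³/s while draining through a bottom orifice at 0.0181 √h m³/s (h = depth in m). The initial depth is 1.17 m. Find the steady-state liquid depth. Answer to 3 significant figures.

Unsteady balance on liquid volume: A dh/dt = Q_in − 0.0181 √h. At steady state dh/dt = 0:
Q_in = 0.0181 √h_ss ⇒ √h_ss = 0.0133/0.0181 = 0.73481.
h_ss = 0.73481² = 0.53994 m. (Since h₀ = 1.17 m > h_ss, the level will fall toward this value.)

0.540 m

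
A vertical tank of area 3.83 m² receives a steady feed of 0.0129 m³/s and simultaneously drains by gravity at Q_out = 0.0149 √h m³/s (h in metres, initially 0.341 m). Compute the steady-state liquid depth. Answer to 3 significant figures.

A dh/dt = Q_in − 0.0149 √h. Steady state requires inflow = outflow:
Q_in = 0.0149 √h_ss ⇒ √h_ss = 0.0129/0.0149 = 0.86577.
h_ss = 0.86577² = 0.74956 m. (Since h₀ = 0.341 m < h_ss, the level will rise toward this value.)

0.750 m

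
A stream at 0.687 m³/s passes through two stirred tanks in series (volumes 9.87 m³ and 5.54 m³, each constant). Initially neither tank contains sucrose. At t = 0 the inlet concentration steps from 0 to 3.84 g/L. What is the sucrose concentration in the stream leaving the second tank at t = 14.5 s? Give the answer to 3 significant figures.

1.46 g/L

Time constants: τᵢ = Vᵢ/Q for each well-mixed tank.
τ₁ = 9.87/0.687 = 14.367 s; τ₂ = 5.54/0.687 = 8.0640 s.
Solving the cascade with C₁(0)=C₂(0)=0 gives C₂(t) = C_in[1 − (τ₁ e^(−t/τ₁) − τ₂ e^(−t/τ₂))/(τ₁ − τ₂)].
At t = 14.5: e^(−t/τ₁) = 0.36448, e^(−t/τ₂) = 0.16561.
C₂ = 3.84·[1 − (14.367·0.36448 − 8.0640·0.16561)/(6.3028)] = 3.84·0.38107 = 1.4633 g/L.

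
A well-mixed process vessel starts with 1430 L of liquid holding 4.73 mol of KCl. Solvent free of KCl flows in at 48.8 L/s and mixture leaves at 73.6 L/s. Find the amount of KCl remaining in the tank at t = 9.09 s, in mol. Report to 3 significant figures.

2.84 mol

Total volume: dV/dt = Q_in − Q_out = -24.800 L/s, so V(t) = 1430 − 24.800 t and V(9.09) = 1204.6 L.
Solute balance: dm/dt = 0 − Q_out C = −Q_out m/V(t).
dm/m = −Q_out dt/(V₀ − 24.800 t); integrating gives ln(m/m₀) = −(Q_out/(Q_in−Q_out)) ln(V/V₀).
m = m₀ (V₀/V)^(Q_out/(Q_in−Q_out)) = 4.73 × (1430/1204.6)^(-2.9677) = 2.8428 mol.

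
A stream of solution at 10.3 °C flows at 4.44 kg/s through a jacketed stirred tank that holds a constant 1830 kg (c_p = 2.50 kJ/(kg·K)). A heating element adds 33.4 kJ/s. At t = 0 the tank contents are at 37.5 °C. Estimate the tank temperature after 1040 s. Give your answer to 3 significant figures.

15.2 °C

M c_p dT/dt = ṁ c_p (T_in − T) + Q̇.
Rearrange: dT/dt = (T_ss − T)/τ with τ = M/ṁ = 412.16 s and T_ss = T_in + Q̇/(ṁ c_p) = 13.309 °C.
Integrating: T(t) = T_ss + (T₀ − T_ss) e^(−t/τ).
T(1040) = 13.309 + (24.191)·e^(−1040/412.16) = 13.309 + (24.191)·0.080196 = 15.249 °C.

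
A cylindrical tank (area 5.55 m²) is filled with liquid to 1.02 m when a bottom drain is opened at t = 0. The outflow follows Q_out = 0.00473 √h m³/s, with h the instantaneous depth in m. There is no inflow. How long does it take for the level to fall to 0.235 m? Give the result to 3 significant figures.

1230 s

With no inflow, A dh/dt = −0.00473 √h.
∫ h^(−1/2) dh = −(0.00473/A) ∫ dt, giving 2√h = 2√h₀ − (0.00473/A) t.
t = 2A(√h₀ − √h)/0.00473 = 2·5.55·(√1.02 − √0.235)/0.00473
  = 11.100 × (1.0100 − 0.48477) / 0.00473 = 1232.5 s.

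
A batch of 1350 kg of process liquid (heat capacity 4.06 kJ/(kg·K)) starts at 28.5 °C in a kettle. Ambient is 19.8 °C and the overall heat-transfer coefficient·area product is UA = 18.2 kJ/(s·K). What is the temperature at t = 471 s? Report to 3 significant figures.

Energy balance: M c_p dT/dt = −UA(T − T_amb).
dT/dt = (T_ss − T)/τ with T_ss = T_amb = 19.800 °C, τ = M c_p/UA = 1350·4.06/18.2 = 301.15 s.
Integrating: T(t) = T_ss + (T₀ − T_ss) e^(−t/τ).
T(471) = 19.800 + (8.7000)·0.20930 = 21.621 °C.

21.6 °C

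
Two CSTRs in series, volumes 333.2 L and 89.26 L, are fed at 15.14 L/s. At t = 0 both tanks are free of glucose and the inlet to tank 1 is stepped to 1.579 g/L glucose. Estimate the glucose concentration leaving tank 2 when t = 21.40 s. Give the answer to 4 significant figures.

0.7787 g/L

Species balance on tank i: dCᵢ/dt = (Cᵢ₋₁ − Cᵢ)/τᵢ with τᵢ = Vᵢ/Q.
τ₁ = 333.2/15.14 = 22.0079 s; τ₂ = 89.26/15.14 = 5.89564 s.
Solving the cascade with C₁(0)=C₂(0)=0 gives C₂(t) = C_in[1 − (τ₁ e^(−t/τ₁) − τ₂ e^(−t/τ₂))/(τ₁ − τ₂)].
At t = 21.40: e^(−t/τ₁) = 0.378183, e^(−t/τ₂) = 0.0265215.
C₂ = 1.579·[1 − (22.0079·0.378183 − 5.89564·0.0265215)/(16.1123)] = 1.579·0.493141 = 0.778669 g/L.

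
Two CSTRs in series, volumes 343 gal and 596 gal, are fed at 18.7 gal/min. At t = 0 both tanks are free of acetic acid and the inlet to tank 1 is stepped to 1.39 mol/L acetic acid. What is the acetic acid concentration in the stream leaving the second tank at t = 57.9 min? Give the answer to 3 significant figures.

Time constants: τᵢ = Vᵢ/Q for each well-mixed tank.
τ₁ = 343/18.7 = 18.342 min; τ₂ = 596/18.7 = 31.872 min.
Tank 1: C₁ = C_in(1 − e^(−t/τ₁)). Tank 2 (τ₁ ≠ τ₂): C₂ = C_in[1 − (τ₁ e^(−t/τ₁) − τ₂ e^(−t/τ₂))/(τ₁ − τ₂)].
At t = 57.9: e^(−t/τ₁) = 0.042568, e^(−t/τ₂) = 0.16257.
C₂ = 1.39·[1 − (18.342·0.042568 − 31.872·0.16257)/(-13.529)] = 1.39·0.67475 = 0.93790 mol/L.

0.938 mol/L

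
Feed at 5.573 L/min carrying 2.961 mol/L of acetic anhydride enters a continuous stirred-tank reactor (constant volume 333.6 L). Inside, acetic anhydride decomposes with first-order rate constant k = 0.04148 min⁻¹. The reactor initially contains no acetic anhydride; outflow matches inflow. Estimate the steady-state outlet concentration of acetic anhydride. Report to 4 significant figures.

Species balance: V dC/dt = Q C_in − Q C − k V C.
Steady state (dC/dt = 0): C_ss = Q C_in/(Q + kV) = C_in/(1 + kV/Q).
C_ss = 5.573·2.961/(5.573 + 0.04148·333.6) = 16.5017/19.4107 = 0.850131 mol/L.

0.8501 mol/L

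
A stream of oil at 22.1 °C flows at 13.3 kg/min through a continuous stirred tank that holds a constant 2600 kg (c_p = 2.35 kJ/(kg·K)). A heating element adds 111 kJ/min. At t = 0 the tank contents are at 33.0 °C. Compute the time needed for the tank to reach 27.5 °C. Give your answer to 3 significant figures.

M c_p dT/dt = ṁ c_p (T_in − T) + Q̇.
τ = M/ṁ = 195.49 min; T_ss = T_in + Q̇/(ṁ c_p) = 25.651 °C.
T(t) = T_ss + (T₀ − T_ss) e^(−t/τ). Set T = 27.5:
e^(−t/τ) = (27.5 − 25.651)/(33.0 − 25.651) = 0.25155
t = −195.49 · ln(0.25155) = 269.79 min.

270 min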